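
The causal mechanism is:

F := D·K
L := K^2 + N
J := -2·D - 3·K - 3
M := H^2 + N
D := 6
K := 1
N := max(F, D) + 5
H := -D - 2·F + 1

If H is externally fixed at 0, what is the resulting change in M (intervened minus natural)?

do(H=0) replaces the equation H := -D - 2·F + 1 with the constant H = 0.
F = D·K  [with D=6, K=1]  = 6
N = max(F, D) + 5  [with F=6, D=6]  = 11
M = H^2 + N  [with H=0, N=11]  = 11
Without intervention: F = D·K  [with D=6, K=1]  = 6; H = -D - 2·F + 1  [with D=6, F=6]  = -17; N = max(F, D) + 5  [with F=6, D=6]  = 11; M = H^2 + N  [with H=-17, N=11]  = 300.
Change = 11 − 300 = -289.

-289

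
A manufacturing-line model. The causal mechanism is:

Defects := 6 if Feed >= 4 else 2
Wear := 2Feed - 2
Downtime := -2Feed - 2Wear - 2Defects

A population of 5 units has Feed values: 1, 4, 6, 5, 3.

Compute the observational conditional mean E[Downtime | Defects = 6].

Observing Defects=6 restricts to units where Defects's equation naturally yields 6: Feed ∈ {4, 6, 5}. In that subpopulation Downtime = -32, -44, -38, mean -38.

-38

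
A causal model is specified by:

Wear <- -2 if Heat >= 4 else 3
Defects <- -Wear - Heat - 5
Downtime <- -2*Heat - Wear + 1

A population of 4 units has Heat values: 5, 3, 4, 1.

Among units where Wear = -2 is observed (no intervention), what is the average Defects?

Observing Wear=-2 restricts to units where Wear's equation naturally yields -2: Heat ∈ {5, 4}. In that subpopulation Defects = -8, -7, mean -7.5.

-7.5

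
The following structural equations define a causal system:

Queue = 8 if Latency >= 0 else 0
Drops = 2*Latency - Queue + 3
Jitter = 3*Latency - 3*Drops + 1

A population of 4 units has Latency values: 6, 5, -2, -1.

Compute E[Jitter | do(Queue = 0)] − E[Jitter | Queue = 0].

The intervention sets Queue=0 in all 4 units regardless of Latency. Recomputing Jitter per unit gives -26, -23, -2, -5; average -14.
Conditioning on Queue=0 selects the 2 unit(s) with Latency ∈ {-2, -1}. Their Jitter values: -2, -5. Mean = -3.5.
Difference = -14 − (-3.5) = -10.5.

-10.5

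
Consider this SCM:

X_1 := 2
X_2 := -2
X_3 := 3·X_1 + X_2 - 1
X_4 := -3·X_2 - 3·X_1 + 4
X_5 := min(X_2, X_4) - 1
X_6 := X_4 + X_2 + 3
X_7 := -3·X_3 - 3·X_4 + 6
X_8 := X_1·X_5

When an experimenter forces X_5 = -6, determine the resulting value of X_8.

do(X_5=-6) replaces the equation X_5 := min(X_2, X_4) - 1 with the constant X_5 = -6.
X_8 = X_1·X_5  [with X_1=2, X_5=-6]  = -12

-12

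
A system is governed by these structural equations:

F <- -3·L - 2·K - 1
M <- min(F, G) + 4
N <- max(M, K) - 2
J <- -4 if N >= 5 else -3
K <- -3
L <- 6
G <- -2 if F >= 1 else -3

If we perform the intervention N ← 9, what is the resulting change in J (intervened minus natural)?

-1

Intervening sets N = 9 and removes its equation (N <- max(M, K) - 2).
J = -4 if N >= 5 else -3  [with N=9]  = -4
Without intervention: F = -3·L - 2·K - 1  [with L=6, K=-3]  = -13; G = -2 if F >= 1 else -3  [with F=-13]  = -3; M = min(F, G) + 4  [with F=-13, G=-3]  = -9; N = max(M, K) - 2  [with M=-9, K=-3]  = -5; J = -4 if N >= 5 else -3  [with N=-5]  = -3.
Change = -4 − (-3) = -1.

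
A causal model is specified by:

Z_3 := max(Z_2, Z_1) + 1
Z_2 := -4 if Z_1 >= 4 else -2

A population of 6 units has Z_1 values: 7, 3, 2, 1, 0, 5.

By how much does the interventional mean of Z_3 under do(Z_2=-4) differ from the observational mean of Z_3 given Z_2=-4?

The intervention sets Z_2=-4 in all 6 units regardless of Z_1. Recomputing Z_3 per unit gives 8, 4, 3, 2, 1, 6; average 4.
E[Z_3|Z_2=-4] averages over only the 2 units with Z_2=-4 (Z_1 = 7, 5): Z_3 = 8, 6, mean 7.
Difference = 4 − 7 = -3.

-3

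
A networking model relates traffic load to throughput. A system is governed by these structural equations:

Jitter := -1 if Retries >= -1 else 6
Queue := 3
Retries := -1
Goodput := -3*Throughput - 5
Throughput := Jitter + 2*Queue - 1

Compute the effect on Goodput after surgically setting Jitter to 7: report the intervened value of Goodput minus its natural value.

do(Jitter=7) replaces the equation Jitter := -1 if Retries >= -1 else 6 with the constant Jitter = 7.
Throughput = Jitter + 2*Queue - 1  [with Jitter=7, Queue=3]  = 12
Goodput = -3*Throughput - 5  [with Throughput=12]  = -41
Without intervention: Jitter = -1 if Retries >= -1 else 6  [with Retries=-1]  = -1; Throughput = Jitter + 2*Queue - 1  [with Jitter=-1, Queue=3]  = 4; Goodput = -3*Throughput - 5  [with Throughput=4]  = -17.
Change = -41 − (-17) = -24.

-24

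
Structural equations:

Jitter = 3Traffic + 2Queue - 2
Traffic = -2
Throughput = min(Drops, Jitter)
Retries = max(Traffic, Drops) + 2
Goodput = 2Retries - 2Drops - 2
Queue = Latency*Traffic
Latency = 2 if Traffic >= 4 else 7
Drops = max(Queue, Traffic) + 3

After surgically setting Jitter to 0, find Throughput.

Intervening sets Jitter = 0 and removes its equation (Jitter = 3Traffic + 2Queue - 2).
Latency = 2 if Traffic >= 4 else 7  [with Traffic=-2]  = 7
Queue = Latency*Traffic  [with Latency=7, Traffic=-2]  = -14
Drops = max(Queue, Traffic) + 3  [with Queue=-14, Traffic=-2]  = 1
Throughput = min(Drops, Jitter)  [with Drops=1, Jitter=0]  = 0

0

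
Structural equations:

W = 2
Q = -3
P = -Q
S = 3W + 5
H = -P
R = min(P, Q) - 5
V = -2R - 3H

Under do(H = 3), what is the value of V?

Under do(H=3), the mechanism H = -P is discarded; H is fixed at 3.
P = -Q  [with Q=-3]  = 3
R = min(P, Q) - 5  [with P=3, Q=-3]  = -8
V = -2R - 3H  [with R=-8, H=3]  = 7

7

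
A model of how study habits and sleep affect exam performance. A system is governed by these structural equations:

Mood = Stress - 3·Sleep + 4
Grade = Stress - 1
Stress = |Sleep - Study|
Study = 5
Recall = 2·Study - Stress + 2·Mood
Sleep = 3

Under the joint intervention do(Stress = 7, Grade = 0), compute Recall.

7

The joint intervention fixes Stress = 7, Grade = 0, removing each variable's own equation.
Mood = Stress - 3·Sleep + 4  [with Stress=7, Sleep=3]  = 2
Recall = 2·Study - Stress + 2·Mood  [with Study=5, Stress=7, Mood=2]  = 7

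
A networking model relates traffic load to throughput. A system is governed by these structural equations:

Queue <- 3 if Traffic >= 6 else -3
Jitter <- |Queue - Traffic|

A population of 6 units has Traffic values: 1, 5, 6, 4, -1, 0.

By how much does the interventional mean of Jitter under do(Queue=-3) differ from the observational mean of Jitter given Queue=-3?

0.7

Under do(Queue=-3), Queue's equation is replaced by Queue=-3 for every unit. Per-unit Jitter: 4, 8, 9, 7, 2, 3. Mean = 5.5.
Conditioning on Queue=-3 selects the 5 unit(s) with Traffic ∈ {1, 5, 4, -1, 0}. Their Jitter values: 4, 8, 7, 2, 3. Mean = 4.8.
Difference = 5.5 − 4.8 = 0.7.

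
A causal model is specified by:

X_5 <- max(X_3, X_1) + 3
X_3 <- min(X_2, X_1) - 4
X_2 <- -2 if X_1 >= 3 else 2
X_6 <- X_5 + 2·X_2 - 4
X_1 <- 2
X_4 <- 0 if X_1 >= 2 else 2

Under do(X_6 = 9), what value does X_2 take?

do(X_6=9) replaces the equation X_6 <- X_5 + 2·X_2 - 4 with the constant X_6 = 9.
X_2 is not downstream of the intervention, so its value is determined by the original equations.
X_2 = -2 if X_1 >= 3 else 2  [with X_1=2]  = 2

2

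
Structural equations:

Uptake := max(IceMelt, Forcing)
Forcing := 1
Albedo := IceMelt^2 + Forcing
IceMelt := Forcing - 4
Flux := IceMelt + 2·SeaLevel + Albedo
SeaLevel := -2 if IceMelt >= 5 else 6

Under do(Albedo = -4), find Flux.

5

do(Albedo=-4) replaces the equation Albedo := IceMelt^2 + Forcing with the constant Albedo = -4.
IceMelt = Forcing - 4  [with Forcing=1]  = -3
SeaLevel = -2 if IceMelt >= 5 else 6  [with IceMelt=-3]  = 6
Flux = IceMelt + 2·SeaLevel + Albedo  [with IceMelt=-3, SeaLevel=6, Albedo=-4]  = 5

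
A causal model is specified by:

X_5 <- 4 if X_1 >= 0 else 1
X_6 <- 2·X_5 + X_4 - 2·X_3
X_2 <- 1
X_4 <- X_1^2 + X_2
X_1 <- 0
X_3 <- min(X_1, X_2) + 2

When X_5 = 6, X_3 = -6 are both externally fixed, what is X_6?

25

The joint intervention fixes X_5 = 6, X_3 = -6, removing each variable's own equation.
X_4 = X_1^2 + X_2  [with X_1=0, X_2=1]  = 1
X_6 = 2·X_5 + X_4 - 2·X_3  [with X_5=6, X_4=1, X_3=-6]  = 25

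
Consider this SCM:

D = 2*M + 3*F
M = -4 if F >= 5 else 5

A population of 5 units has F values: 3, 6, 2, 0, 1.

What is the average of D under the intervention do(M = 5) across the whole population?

17.2

The intervention sets M=5 in all 5 units regardless of F. Recomputing D per unit gives 19, 28, 16, 10, 13; average 17.2.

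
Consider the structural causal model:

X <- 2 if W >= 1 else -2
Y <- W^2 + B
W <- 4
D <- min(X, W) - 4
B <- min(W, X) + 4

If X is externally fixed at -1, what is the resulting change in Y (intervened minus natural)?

do(X=-1) replaces the equation X <- 2 if W >= 1 else -2 with the constant X = -1.
B = min(W, X) + 4  [with W=4, X=-1]  = 3
Y = W^2 + B  [with W=4, B=3]  = 19
Without intervention: X = 2 if W >= 1 else -2  [with W=4]  = 2; B = min(W, X) + 4  [with W=4, X=2]  = 6; Y = W^2 + B  [with W=4, B=6]  = 22.
Change = 19 − 22 = -3.

-3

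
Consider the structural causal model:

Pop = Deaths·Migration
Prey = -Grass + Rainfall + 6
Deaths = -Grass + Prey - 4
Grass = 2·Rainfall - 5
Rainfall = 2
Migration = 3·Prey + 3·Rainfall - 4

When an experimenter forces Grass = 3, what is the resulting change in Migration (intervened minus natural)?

do(Grass=3) replaces the equation Grass = 2·Rainfall - 5 with the constant Grass = 3.
Prey = -Grass + Rainfall + 6  [with Grass=3, Rainfall=2]  = 5
Migration = 3·Prey + 3·Rainfall - 4  [with Prey=5, Rainfall=2]  = 17
Without intervention: Grass = 2·Rainfall - 5  [with Rainfall=2]  = -1; Prey = -Grass + Rainfall + 6  [with Grass=-1, Rainfall=2]  = 9; Migration = 3·Prey + 3·Rainfall - 4  [with Prey=9, Rainfall=2]  = 29.
Change = 17 − 29 = -12.

-12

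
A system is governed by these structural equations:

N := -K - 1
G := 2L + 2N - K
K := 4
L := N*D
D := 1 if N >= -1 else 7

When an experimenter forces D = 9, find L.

The intervention breaks the incoming arrows to D: D := 1 if N >= -1 else 7 no longer applies, and D = 9.
N = -K - 1  [with K=4]  = -5
L = N*D  [with N=-5, D=9]  = -45

-45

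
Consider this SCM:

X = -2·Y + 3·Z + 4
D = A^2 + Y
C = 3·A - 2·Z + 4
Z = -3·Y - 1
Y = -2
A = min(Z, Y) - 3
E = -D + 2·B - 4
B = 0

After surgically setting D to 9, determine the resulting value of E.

Intervening sets D = 9 and removes its equation (D = A^2 + Y).
E = -D + 2·B - 4  [with D=9, B=0]  = -13

-13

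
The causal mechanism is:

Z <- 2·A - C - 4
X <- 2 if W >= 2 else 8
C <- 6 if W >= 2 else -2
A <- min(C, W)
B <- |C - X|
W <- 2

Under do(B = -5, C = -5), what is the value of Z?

The joint intervention fixes B = -5, C = -5, removing each variable's own equation.
A = min(C, W)  [with C=-5, W=2]  = -5
Z = 2·A - C - 4  [with A=-5, C=-5]  = -9

-9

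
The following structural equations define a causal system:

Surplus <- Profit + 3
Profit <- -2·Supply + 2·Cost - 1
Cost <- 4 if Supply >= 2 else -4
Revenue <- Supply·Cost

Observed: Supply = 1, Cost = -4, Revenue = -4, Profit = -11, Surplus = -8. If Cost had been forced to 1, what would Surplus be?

do(Cost=1) replaces the equation Cost <- 4 if Supply >= 2 else -4 with the constant Cost = 1.
Profit = -2·Supply + 2·Cost - 1  [with Supply=1, Cost=1]  = -1
Surplus = Profit + 3  [with Profit=-1]  = 2

2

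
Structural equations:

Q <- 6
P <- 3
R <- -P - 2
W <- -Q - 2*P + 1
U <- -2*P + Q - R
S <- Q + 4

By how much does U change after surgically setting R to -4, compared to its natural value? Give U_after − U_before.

The intervention breaks the incoming arrows to R: R <- -P - 2 no longer applies, and R = -4.
U = -2*P + Q - R  [with P=3, Q=6, R=-4]  = 4
Without intervention: R = -P - 2  [with P=3]  = -5; U = -2*P + Q - R  [with P=3, Q=6, R=-5]  = 5.
Change = 4 − 5 = -1.

-1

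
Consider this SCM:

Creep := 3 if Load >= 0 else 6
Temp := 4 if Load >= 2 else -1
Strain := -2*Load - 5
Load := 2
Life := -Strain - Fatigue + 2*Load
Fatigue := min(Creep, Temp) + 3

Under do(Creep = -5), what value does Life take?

15

Under do(Creep=-5), the mechanism Creep := 3 if Load >= 0 else 6 is discarded; Creep is fixed at -5.
Strain = -2*Load - 5  [with Load=2]  = -9
Temp = 4 if Load >= 2 else -1  [with Load=2]  = 4
Fatigue = min(Creep, Temp) + 3  [with Creep=-5, Temp=4]  = -2
Life = -Strain - Fatigue + 2*Load  [with Strain=-9, Fatigue=-2, Load=2]  = 15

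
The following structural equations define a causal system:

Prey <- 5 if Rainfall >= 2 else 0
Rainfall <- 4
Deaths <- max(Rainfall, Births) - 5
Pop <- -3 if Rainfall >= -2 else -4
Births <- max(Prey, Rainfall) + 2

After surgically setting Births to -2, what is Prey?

Under do(Births=-2), the mechanism Births <- max(Prey, Rainfall) + 2 is discarded; Births is fixed at -2.
Since Prey is not a descendant of the intervened variable, it is unaffected.
Prey = 5 if Rainfall >= 2 else 0  [with Rainfall=4]  = 5

5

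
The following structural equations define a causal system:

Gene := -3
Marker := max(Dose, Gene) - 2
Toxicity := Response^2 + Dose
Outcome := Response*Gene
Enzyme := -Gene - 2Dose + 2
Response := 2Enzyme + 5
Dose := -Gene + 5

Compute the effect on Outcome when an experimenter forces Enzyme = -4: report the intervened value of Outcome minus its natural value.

-42

The intervention breaks the incoming arrows to Enzyme: Enzyme := -Gene - 2Dose + 2 no longer applies, and Enzyme = -4.
Response = 2Enzyme + 5  [with Enzyme=-4]  = -3
Outcome = Response*Gene  [with Response=-3, Gene=-3]  = 9
Without intervention: Dose = -Gene + 5  [with Gene=-3]  = 8; Enzyme = -Gene - 2Dose + 2  [with Gene=-3, Dose=8]  = -11; Response = 2Enzyme + 5  [with Enzyme=-11]  = -17; Outcome = Response*Gene  [with Response=-17, Gene=-3]  = 51.
Change = 9 − 51 = -42.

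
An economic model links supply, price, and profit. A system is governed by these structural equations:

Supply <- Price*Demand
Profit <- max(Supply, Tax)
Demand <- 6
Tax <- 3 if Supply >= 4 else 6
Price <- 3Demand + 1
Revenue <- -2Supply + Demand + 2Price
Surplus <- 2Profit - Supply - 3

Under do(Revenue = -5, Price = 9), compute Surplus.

Under do(Revenue = -5, Price = 9), each intervened variable's structural equation is replaced by its fixed value.
Supply = Price*Demand  [with Price=9, Demand=6]  = 54
Tax = 3 if Supply >= 4 else 6  [with Supply=54]  = 3
Profit = max(Supply, Tax)  [with Supply=54, Tax=3]  = 54
Surplus = 2Profit - Supply - 3  [with Profit=54, Supply=54]  = 51

51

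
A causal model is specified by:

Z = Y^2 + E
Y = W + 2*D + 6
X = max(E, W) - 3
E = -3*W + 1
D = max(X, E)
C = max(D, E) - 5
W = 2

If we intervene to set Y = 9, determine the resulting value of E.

-5

do(Y=9) replaces the equation Y = W + 2*D + 6 with the constant Y = 9.
E is not downstream of the intervention, so its value is determined by the original equations.
E = -3*W + 1  [with W=2]  = -5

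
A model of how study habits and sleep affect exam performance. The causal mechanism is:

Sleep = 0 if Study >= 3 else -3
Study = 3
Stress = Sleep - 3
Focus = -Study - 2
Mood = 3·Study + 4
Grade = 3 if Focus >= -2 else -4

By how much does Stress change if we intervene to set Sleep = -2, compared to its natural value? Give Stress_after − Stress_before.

-2

The intervention breaks the incoming arrows to Sleep: Sleep = 0 if Study >= 3 else -3 no longer applies, and Sleep = -2.
Stress = Sleep - 3  [with Sleep=-2]  = -5
Without intervention: Sleep = 0 if Study >= 3 else -3  [with Study=3]  = 0; Stress = Sleep - 3  [with Sleep=0]  = -3.
Change = -5 − (-3) = -2.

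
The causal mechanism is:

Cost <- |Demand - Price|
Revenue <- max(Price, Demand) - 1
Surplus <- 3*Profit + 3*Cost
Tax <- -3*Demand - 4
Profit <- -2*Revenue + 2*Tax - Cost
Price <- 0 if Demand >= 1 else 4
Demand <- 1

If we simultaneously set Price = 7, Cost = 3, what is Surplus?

-78

Under do(Price = 7, Cost = 3), each intervened variable's structural equation is replaced by its fixed value.
Revenue = max(Price, Demand) - 1  [with Price=7, Demand=1]  = 6
Tax = -3*Demand - 4  [with Demand=1]  = -7
Profit = -2*Revenue + 2*Tax - Cost  [with Revenue=6, Tax=-7, Cost=3]  = -29
Surplus = 3*Profit + 3*Cost  [with Profit=-29, Cost=3]  = -78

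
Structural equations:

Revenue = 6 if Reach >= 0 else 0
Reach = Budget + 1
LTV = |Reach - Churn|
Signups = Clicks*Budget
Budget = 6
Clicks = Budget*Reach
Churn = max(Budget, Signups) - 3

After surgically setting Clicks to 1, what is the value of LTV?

4

The intervention breaks the incoming arrows to Clicks: Clicks = Budget*Reach no longer applies, and Clicks = 1.
Reach = Budget + 1  [with Budget=6]  = 7
Signups = Clicks*Budget  [with Clicks=1, Budget=6]  = 6
Churn = max(Budget, Signups) - 3  [with Budget=6, Signups=6]  = 3
LTV = |Reach - Churn|  [with Reach=7, Churn=3]  = 4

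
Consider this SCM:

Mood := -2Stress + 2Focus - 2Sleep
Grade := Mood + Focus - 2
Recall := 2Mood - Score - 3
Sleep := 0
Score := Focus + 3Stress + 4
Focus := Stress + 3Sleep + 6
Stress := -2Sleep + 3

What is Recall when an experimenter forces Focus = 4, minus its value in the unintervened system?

The intervention breaks the incoming arrows to Focus: Focus := Stress + 3Sleep + 6 no longer applies, and Focus = 4.
Stress = -2Sleep + 3  [with Sleep=0]  = 3
Score = Focus + 3Stress + 4  [with Focus=4, Stress=3]  = 17
Mood = -2Stress + 2Focus - 2Sleep  [with Stress=3, Focus=4, Sleep=0]  = 2
Recall = 2Mood - Score - 3  [with Mood=2, Score=17]  = -16
Without intervention: Stress = -2Sleep + 3  [with Sleep=0]  = 3; Focus = Stress + 3Sleep + 6  [with Stress=3, Sleep=0]  = 9; Score = Focus + 3Stress + 4  [with Focus=9, Stress=3]  = 22; Mood = -2Stress + 2Focus - 2Sleep  [with Stress=3, Focus=9, Sleep=0]  = 12; Recall = 2Mood - Score - 3  [with Mood=12, Score=22]  = -1.
Change = -16 − (-1) = -15.

-15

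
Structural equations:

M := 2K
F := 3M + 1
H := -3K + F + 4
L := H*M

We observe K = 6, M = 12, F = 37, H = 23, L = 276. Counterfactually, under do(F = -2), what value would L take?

-192

do(F=-2) replaces the equation F := 3M + 1 with the constant F = -2.
M = 2K  [with K=6]  = 12
H = -3K + F + 4  [with K=6, F=-2]  = -16
L = H*M  [with H=-16, M=12]  = -192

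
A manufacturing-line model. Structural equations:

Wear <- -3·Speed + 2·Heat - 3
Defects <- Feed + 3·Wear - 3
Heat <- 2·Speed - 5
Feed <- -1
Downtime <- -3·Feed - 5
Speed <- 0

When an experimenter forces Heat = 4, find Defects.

11

do(Heat=4) replaces the equation Heat <- 2·Speed - 5 with the constant Heat = 4.
Wear = -3·Speed + 2·Heat - 3  [with Speed=0, Heat=4]  = 5
Defects = Feed + 3·Wear - 3  [with Feed=-1, Wear=5]  = 11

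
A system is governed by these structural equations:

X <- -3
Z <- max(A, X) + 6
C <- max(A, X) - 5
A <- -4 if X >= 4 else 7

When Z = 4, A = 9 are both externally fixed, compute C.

4

The joint intervention fixes Z = 4, A = 9, removing each variable's own equation.
C = max(A, X) - 5  [with A=9, X=-3]  = 4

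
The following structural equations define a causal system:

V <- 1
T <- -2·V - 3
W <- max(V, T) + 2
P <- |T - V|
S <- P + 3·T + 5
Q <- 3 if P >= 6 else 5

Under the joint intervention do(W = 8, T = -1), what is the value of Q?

Setting W = 8, T = -1 by intervention discards those variables' equations.
P = |T - V|  [with T=-1, V=1]  = 2
Q = 3 if P >= 6 else 5  [with P=2]  = 5

5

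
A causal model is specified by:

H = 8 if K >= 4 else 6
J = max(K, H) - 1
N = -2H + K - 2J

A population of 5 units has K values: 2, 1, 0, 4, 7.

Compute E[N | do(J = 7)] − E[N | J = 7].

The intervention sets J=7 in all 5 units regardless of K. Recomputing N per unit gives -24, -25, -26, -26, -23; average -24.8.
Observing J=7 restricts to units where J's equation naturally yields 7: K ∈ {4, 7}. In that subpopulation N = -26, -23, mean -24.5.
Difference = -24.8 − (-24.5) = -0.3.

-0.3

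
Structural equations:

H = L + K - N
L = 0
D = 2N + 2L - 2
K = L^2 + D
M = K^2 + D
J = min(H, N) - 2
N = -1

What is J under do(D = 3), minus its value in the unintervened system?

The intervention breaks the incoming arrows to D: D = 2N + 2L - 2 no longer applies, and D = 3.
K = L^2 + D  [with L=0, D=3]  = 3
H = L + K - N  [with L=0, K=3, N=-1]  = 4
J = min(H, N) - 2  [with H=4, N=-1]  = -3
Without intervention: D = 2N + 2L - 2  [with N=-1, L=0]  = -4; K = L^2 + D  [with L=0, D=-4]  = -4; H = L + K - N  [with L=0, K=-4, N=-1]  = -3; J = min(H, N) - 2  [with H=-3, N=-1]  = -5.
Change = -3 − (-5) = 2.

2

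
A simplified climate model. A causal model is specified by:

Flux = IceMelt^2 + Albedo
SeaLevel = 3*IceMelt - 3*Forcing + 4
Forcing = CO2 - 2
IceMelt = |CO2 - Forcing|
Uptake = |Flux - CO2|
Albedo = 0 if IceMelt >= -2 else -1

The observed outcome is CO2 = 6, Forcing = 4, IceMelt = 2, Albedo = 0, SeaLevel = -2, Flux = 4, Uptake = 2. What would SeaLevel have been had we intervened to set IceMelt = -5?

-23

do(IceMelt=-5) replaces the equation IceMelt = |CO2 - Forcing| with the constant IceMelt = -5.
Forcing = CO2 - 2  [with CO2=6]  = 4
SeaLevel = 3*IceMelt - 3*Forcing + 4  [with IceMelt=-5, Forcing=4]  = -23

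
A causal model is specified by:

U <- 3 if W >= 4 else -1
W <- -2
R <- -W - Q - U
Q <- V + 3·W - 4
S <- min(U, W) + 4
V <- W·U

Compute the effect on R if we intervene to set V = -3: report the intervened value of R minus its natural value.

5

The intervention breaks the incoming arrows to V: V <- W·U no longer applies, and V = -3.
U = 3 if W >= 4 else -1  [with W=-2]  = -1
Q = V + 3·W - 4  [with V=-3, W=-2]  = -13
R = -W - Q - U  [with W=-2, Q=-13, U=-1]  = 16
Without intervention: U = 3 if W >= 4 else -1  [with W=-2]  = -1; V = W·U  [with W=-2, U=-1]  = 2; Q = V + 3·W - 4  [with V=2, W=-2]  = -8; R = -W - Q - U  [with W=-2, Q=-8, U=-1]  = 11.
Change = 16 − 11 = 5.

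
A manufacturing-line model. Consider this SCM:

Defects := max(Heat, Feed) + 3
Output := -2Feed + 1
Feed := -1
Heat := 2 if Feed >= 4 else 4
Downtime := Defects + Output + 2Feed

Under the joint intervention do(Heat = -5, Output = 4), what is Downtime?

Setting Heat = -5, Output = 4 by intervention discards those variables' equations.
Defects = max(Heat, Feed) + 3  [with Heat=-5, Feed=-1]  = 2
Downtime = Defects + Output + 2Feed  [with Defects=2, Output=4, Feed=-1]  = 4

4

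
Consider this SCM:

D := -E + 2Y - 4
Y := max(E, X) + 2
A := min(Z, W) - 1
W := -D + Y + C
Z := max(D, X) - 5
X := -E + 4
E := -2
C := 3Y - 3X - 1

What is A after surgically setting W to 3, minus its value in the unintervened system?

4

Intervening sets W = 3 and removes its equation (W := -D + Y + C).
X = -E + 4  [with E=-2]  = 6
Y = max(E, X) + 2  [with E=-2, X=6]  = 8
D = -E + 2Y - 4  [with E=-2, Y=8]  = 14
Z = max(D, X) - 5  [with D=14, X=6]  = 9
A = min(Z, W) - 1  [with Z=9, W=3]  = 2
Without intervention: X = -E + 4  [with E=-2]  = 6; Y = max(E, X) + 2  [with E=-2, X=6]  = 8; C = 3Y - 3X - 1  [with Y=8, X=6]  = 5; D = -E + 2Y - 4  [with E=-2, Y=8]  = 14; W = -D + Y + C  [with D=14, Y=8, C=5]  = -1; Z = max(D, X) - 5  [with D=14, X=6]  = 9; A = min(Z, W) - 1  [with Z=9, W=-1]  = -2.
Change = 2 − (-2) = 4.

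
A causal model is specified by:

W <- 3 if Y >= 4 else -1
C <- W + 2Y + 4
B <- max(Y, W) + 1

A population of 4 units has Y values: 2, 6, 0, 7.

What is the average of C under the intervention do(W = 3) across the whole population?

14.5

do(W=3) breaks W's dependence on Y. With W=3 fixed, C across the units is 11, 19, 7, 21, mean 14.5.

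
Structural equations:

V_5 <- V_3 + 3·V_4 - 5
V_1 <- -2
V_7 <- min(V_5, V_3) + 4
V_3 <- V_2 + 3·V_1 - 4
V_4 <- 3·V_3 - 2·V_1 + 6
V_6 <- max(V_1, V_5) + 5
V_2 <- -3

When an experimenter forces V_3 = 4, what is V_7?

The intervention breaks the incoming arrows to V_3: V_3 <- V_2 + 3·V_1 - 4 no longer applies, and V_3 = 4.
V_4 = 3·V_3 - 2·V_1 + 6  [with V_3=4, V_1=-2]  = 22
V_5 = V_3 + 3·V_4 - 5  [with V_3=4, V_4=22]  = 65
V_7 = min(V_5, V_3) + 4  [with V_5=65, V_3=4]  = 8

8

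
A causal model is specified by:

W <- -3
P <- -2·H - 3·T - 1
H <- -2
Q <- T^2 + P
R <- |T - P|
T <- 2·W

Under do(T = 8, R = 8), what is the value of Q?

The joint intervention fixes T = 8, R = 8, removing each variable's own equation.
P = -2·H - 3·T - 1  [with H=-2, T=8]  = -21
Q = T^2 + P  [with T=8, P=-21]  = 43

43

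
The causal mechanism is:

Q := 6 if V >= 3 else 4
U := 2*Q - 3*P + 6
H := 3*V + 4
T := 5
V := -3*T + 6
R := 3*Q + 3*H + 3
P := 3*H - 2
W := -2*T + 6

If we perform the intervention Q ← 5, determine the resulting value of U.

The intervention breaks the incoming arrows to Q: Q := 6 if V >= 3 else 4 no longer applies, and Q = 5.
V = -3*T + 6  [with T=5]  = -9
H = 3*V + 4  [with V=-9]  = -23
P = 3*H - 2  [with H=-23]  = -71
U = 2*Q - 3*P + 6  [with Q=5, P=-71]  = 229

229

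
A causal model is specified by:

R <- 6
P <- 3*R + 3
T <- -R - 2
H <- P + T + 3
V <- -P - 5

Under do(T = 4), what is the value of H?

The intervention breaks the incoming arrows to T: T <- -R - 2 no longer applies, and T = 4.
P = 3*R + 3  [with R=6]  = 21
H = P + T + 3  [with P=21, T=4]  = 28

28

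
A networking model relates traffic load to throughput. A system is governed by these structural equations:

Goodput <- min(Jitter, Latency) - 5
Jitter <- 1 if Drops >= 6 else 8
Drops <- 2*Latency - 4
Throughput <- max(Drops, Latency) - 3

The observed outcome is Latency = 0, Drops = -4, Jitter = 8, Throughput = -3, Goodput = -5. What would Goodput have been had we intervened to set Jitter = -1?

do(Jitter=-1) replaces the equation Jitter <- 1 if Drops >= 6 else 8 with the constant Jitter = -1.
Goodput = min(Jitter, Latency) - 5  [with Jitter=-1, Latency=0]  = -6

-6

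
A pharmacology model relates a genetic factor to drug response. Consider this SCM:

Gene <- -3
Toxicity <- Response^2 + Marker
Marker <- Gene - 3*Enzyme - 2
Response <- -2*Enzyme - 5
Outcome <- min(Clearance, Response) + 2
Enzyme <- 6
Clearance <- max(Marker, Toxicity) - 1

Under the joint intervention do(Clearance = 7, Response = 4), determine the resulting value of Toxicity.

-7

Setting Clearance = 7, Response = 4 by intervention discards those variables' equations.
Marker = Gene - 3*Enzyme - 2  [with Gene=-3, Enzyme=6]  = -23
Toxicity = Response^2 + Marker  [with Response=4, Marker=-23]  = -7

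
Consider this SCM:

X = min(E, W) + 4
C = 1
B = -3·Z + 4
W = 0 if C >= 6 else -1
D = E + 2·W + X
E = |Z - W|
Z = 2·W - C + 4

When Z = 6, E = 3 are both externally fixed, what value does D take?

Setting Z = 6, E = 3 by intervention discards those variables' equations.
W = 0 if C >= 6 else -1  [with C=1]  = -1
X = min(E, W) + 4  [with E=3, W=-1]  = 3
D = E + 2·W + X  [with E=3, W=-1, X=3]  = 4

4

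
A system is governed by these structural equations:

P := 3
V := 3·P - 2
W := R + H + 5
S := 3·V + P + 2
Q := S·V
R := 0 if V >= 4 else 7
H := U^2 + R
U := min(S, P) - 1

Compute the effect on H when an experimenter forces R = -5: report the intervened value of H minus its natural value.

-5

The intervention breaks the incoming arrows to R: R := 0 if V >= 4 else 7 no longer applies, and R = -5.
V = 3·P - 2  [with P=3]  = 7
S = 3·V + P + 2  [with V=7, P=3]  = 26
U = min(S, P) - 1  [with S=26, P=3]  = 2
H = U^2 + R  [with U=2, R=-5]  = -1
Without intervention: V = 3·P - 2  [with P=3]  = 7; R = 0 if V >= 4 else 7  [with V=7]  = 0; S = 3·V + P + 2  [with V=7, P=3]  = 26; U = min(S, P) - 1  [with S=26, P=3]  = 2; H = U^2 + R  [with U=2, R=0]  = 4.
Change = -1 − 4 = -5.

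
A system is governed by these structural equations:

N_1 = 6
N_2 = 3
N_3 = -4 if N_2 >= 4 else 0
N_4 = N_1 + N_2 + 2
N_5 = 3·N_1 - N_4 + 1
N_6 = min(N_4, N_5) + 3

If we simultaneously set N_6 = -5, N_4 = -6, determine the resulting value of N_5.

Setting N_6 = -5, N_4 = -6 by intervention discards those variables' equations.
N_5 = 3·N_1 - N_4 + 1  [with N_1=6, N_4=-6]  = 25

25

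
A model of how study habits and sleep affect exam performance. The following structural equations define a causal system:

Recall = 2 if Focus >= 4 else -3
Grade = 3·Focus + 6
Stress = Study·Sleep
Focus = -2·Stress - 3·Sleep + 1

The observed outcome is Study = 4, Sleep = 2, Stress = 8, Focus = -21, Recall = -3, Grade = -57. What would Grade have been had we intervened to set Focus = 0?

6

Under do(Focus=0), the mechanism Focus = -2·Stress - 3·Sleep + 1 is discarded; Focus is fixed at 0.
Grade = 3·Focus + 6  [with Focus=0]  = 6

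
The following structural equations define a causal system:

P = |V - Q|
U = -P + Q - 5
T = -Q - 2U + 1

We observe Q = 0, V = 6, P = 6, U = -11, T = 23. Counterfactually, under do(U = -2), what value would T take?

5

Intervening sets U = -2 and removes its equation (U = -P + Q - 5).
T = -Q - 2U + 1  [with Q=0, U=-2]  = 5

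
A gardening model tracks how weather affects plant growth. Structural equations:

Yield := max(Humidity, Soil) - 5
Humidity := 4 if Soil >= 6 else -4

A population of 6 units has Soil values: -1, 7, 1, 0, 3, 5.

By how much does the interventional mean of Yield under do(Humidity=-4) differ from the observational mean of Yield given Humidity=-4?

0.9

do(Humidity=-4) breaks Humidity's dependence on Soil. With Humidity=-4 fixed, Yield across the units is -6, 2, -4, -5, -2, 0, mean -2.5.
Observing Humidity=-4 restricts to units where Humidity's equation naturally yields -4: Soil ∈ {-1, 1, 0, 3, 5}. In that subpopulation Yield = -6, -4, -5, -2, 0, mean -3.4.
Difference = -2.5 − (-3.4) = 0.9.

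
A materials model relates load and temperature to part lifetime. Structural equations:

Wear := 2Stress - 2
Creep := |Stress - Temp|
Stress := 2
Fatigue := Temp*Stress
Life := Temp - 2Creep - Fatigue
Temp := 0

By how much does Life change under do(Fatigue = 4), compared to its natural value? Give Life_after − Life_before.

-4

The intervention breaks the incoming arrows to Fatigue: Fatigue := Temp*Stress no longer applies, and Fatigue = 4.
Creep = |Stress - Temp|  [with Stress=2, Temp=0]  = 2
Life = Temp - 2Creep - Fatigue  [with Temp=0, Creep=2, Fatigue=4]  = -8
Without intervention: Creep = |Stress - Temp|  [with Stress=2, Temp=0]  = 2; Fatigue = Temp*Stress  [with Temp=0, Stress=2]  = 0; Life = Temp - 2Creep - Fatigue  [with Temp=0, Creep=2, Fatigue=0]  = -4.
Change = -8 − (-4) = -4.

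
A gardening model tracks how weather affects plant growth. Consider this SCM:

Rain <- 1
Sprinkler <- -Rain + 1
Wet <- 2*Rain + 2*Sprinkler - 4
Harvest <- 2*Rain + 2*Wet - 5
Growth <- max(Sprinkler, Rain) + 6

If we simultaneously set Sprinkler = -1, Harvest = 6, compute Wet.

Under do(Sprinkler = -1, Harvest = 6), each intervened variable's structural equation is replaced by its fixed value.
Wet = 2*Rain + 2*Sprinkler - 4  [with Rain=1, Sprinkler=-1]  = -4

-4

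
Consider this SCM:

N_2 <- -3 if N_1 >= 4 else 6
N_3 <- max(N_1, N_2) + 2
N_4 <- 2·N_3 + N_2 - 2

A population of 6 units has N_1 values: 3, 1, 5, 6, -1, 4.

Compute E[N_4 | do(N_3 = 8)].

Every unit gets N_3=8 under the intervention. N_4 values become 20, 20, 11, 11, 20, 11; E[N_4|do(N_3=8)] = 15.5.

15.5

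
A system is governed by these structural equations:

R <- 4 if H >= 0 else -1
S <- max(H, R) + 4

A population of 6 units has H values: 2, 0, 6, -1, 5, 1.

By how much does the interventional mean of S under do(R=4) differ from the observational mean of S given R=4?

Under do(R=4), R's equation is replaced by R=4 for every unit. Per-unit S: 8, 8, 10, 8, 9, 8. Mean = 8.5.
Conditioning on R=4 selects the 5 unit(s) with H ∈ {2, 0, 6, 5, 1}. Their S values: 8, 8, 10, 9, 8. Mean = 8.6.
Difference = 8.5 − 8.6 = -0.1.

-0.1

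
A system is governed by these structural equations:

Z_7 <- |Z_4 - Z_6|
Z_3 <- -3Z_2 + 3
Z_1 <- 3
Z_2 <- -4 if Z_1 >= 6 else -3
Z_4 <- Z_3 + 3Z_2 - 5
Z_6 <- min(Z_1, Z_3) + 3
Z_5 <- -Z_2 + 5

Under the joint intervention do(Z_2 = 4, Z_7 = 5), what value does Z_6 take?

-6

Under do(Z_2 = 4, Z_7 = 5), each intervened variable's structural equation is replaced by its fixed value.
Z_3 = -3Z_2 + 3  [with Z_2=4]  = -9
Z_6 = min(Z_1, Z_3) + 3  [with Z_1=3, Z_3=-9]  = -6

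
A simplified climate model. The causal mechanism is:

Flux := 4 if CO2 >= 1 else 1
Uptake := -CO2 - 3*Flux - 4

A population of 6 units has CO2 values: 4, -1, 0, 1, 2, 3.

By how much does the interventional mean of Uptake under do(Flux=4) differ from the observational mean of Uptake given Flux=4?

Every unit gets Flux=4 under the intervention. Uptake values become -20, -15, -16, -17, -18, -19; E[Uptake|do(Flux=4)] = -17.5.
E[Uptake|Flux=4] averages over only the 4 units with Flux=4 (CO2 = 4, 1, 2, 3): Uptake = -20, -17, -18, -19, mean -18.5.
Difference = -17.5 − (-18.5) = 1.

1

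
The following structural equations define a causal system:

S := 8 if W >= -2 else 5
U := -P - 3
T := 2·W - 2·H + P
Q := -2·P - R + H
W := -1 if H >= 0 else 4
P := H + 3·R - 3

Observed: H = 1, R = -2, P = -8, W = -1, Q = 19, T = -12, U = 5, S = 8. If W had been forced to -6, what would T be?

Under do(W=-6), the mechanism W := -1 if H >= 0 else 4 is discarded; W is fixed at -6.
P = H + 3·R - 3  [with H=1, R=-2]  = -8
T = 2·W - 2·H + P  [with W=-6, H=1, P=-8]  = -22

-22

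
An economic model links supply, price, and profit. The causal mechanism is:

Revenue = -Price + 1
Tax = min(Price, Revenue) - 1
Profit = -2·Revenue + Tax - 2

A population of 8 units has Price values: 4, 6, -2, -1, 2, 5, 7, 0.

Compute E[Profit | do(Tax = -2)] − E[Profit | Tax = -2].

Under do(Tax=-2), Tax's equation is replaced by Tax=-2 for every unit. Per-unit Profit: 2, 6, -10, -8, -2, 4, 8, -6. Mean = -0.75.
E[Profit|Tax=-2] averages over only the 2 units with Tax=-2 (Price = -1, 2): Profit = -8, -2, mean -5.
Difference = -0.75 − (-5) = 4.25.

4.25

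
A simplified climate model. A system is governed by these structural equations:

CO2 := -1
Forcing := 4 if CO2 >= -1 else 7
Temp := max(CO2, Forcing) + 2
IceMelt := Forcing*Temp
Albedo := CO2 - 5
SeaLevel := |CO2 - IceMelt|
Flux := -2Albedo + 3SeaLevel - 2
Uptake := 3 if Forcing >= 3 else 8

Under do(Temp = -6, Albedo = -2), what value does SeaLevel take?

Setting Temp = -6, Albedo = -2 by intervention discards those variables' equations.
Forcing = 4 if CO2 >= -1 else 7  [with CO2=-1]  = 4
IceMelt = Forcing*Temp  [with Forcing=4, Temp=-6]  = -24
SeaLevel = |CO2 - IceMelt|  [with CO2=-1, IceMelt=-24]  = 23

23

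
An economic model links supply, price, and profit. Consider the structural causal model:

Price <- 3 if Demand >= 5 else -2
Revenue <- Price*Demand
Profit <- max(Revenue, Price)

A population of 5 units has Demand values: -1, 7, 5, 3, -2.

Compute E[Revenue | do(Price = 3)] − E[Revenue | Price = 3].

-10.8

The intervention sets Price=3 in all 5 units regardless of Demand. Recomputing Revenue per unit gives -3, 21, 15, 9, -6; average 7.2.
Observing Price=3 restricts to units where Price's equation naturally yields 3: Demand ∈ {7, 5}. In that subpopulation Revenue = 21, 15, mean 18.
Difference = 7.2 − 18 = -10.8.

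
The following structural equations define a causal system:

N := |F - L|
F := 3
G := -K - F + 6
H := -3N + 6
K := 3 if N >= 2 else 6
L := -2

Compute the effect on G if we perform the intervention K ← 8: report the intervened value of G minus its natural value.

Intervening sets K = 8 and removes its equation (K := 3 if N >= 2 else 6).
G = -K - F + 6  [with K=8, F=3]  = -5
Without intervention: N = |F - L|  [with F=3, L=-2]  = 5; K = 3 if N >= 2 else 6  [with N=5]  = 3; G = -K - F + 6  [with K=3, F=3]  = 0.
Change = -5 − 0 = -5.

-5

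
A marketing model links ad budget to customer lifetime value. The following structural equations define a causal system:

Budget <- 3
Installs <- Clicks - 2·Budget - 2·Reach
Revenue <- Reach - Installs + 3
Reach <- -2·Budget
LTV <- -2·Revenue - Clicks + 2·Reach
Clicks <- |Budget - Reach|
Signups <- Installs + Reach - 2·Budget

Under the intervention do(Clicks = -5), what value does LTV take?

The intervention breaks the incoming arrows to Clicks: Clicks <- |Budget - Reach| no longer applies, and Clicks = -5.
Reach = -2·Budget  [with Budget=3]  = -6
Installs = Clicks - 2·Budget - 2·Reach  [with Clicks=-5, Budget=3, Reach=-6]  = 1
Revenue = Reach - Installs + 3  [with Reach=-6, Installs=1]  = -4
LTV = -2·Revenue - Clicks + 2·Reach  [with Revenue=-4, Clicks=-5, Reach=-6]  = 1

1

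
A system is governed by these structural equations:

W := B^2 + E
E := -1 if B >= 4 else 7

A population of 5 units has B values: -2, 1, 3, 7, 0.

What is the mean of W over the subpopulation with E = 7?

10.5

E[W|E=7] averages over only the 4 units with E=7 (B = -2, 1, 3, 0): W = 11, 8, 16, 7, mean 10.5.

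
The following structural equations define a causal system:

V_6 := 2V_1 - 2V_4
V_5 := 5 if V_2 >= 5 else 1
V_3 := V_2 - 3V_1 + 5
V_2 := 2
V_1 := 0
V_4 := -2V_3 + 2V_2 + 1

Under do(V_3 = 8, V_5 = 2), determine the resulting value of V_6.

22

Setting V_3 = 8, V_5 = 2 by intervention discards those variables' equations.
V_4 = -2V_3 + 2V_2 + 1  [with V_3=8, V_2=2]  = -11
V_6 = 2V_1 - 2V_4  [with V_1=0, V_4=-11]  = 22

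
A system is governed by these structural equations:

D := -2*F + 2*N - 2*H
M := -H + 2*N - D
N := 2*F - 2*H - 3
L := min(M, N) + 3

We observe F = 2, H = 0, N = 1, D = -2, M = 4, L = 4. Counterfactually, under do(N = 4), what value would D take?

4

The intervention breaks the incoming arrows to N: N := 2*F - 2*H - 3 no longer applies, and N = 4.
D = -2*F + 2*N - 2*H  [with F=2, N=4, H=0]  = 4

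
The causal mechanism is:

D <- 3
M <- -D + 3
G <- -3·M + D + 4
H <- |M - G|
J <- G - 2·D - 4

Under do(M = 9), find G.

The intervention breaks the incoming arrows to M: M <- -D + 3 no longer applies, and M = 9.
G = -3·M + D + 4  [with M=9, D=3]  = -20

-20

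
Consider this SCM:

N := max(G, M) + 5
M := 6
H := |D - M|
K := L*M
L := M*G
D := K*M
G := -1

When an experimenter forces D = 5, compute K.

-36

The intervention breaks the incoming arrows to D: D := K*M no longer applies, and D = 5.
Since K is not a descendant of the intervened variable, it is unaffected.
L = M*G  [with M=6, G=-1]  = -6
K = L*M  [with L=-6, M=6]  = -36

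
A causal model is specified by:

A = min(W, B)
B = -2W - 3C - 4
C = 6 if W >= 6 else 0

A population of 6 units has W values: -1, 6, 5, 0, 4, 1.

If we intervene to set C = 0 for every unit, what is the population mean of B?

Every unit gets C=0 under the intervention. B values become -2, -16, -14, -4, -12, -6; E[B|do(C=0)] = -9.

-9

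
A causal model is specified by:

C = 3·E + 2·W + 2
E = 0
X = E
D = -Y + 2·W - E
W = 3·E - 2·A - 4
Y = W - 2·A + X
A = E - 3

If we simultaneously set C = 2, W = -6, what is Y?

Under do(C = 2, W = -6), each intervened variable's structural equation is replaced by its fixed value.
X = E  [with E=0]  = 0
A = E - 3  [with E=0]  = -3
Y = W - 2·A + X  [with W=-6, A=-3, X=0]  = 0

0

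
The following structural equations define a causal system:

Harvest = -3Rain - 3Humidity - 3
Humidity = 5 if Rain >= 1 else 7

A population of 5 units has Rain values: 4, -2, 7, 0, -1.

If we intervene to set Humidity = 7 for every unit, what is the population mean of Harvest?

-28.8

do(Humidity=7) breaks Humidity's dependence on Rain. With Humidity=7 fixed, Harvest across the units is -36, -18, -45, -24, -21, mean -28.8.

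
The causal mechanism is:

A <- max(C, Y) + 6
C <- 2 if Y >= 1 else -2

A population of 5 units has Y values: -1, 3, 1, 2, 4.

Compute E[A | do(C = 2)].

Under do(C=2), C's equation is replaced by C=2 for every unit. Per-unit A: 8, 9, 8, 8, 10. Mean = 8.6.

8.6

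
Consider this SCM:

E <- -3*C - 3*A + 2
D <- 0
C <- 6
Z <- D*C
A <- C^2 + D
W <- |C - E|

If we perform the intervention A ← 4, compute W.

do(A=4) replaces the equation A <- C^2 + D with the constant A = 4.
E = -3*C - 3*A + 2  [with C=6, A=4]  = -28
W = |C - E|  [with C=6, E=-28]  = 34

34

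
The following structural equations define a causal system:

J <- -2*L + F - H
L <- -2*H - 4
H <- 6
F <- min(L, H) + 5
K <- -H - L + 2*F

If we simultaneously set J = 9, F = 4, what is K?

The joint intervention fixes J = 9, F = 4, removing each variable's own equation.
L = -2*H - 4  [with H=6]  = -16
K = -H - L + 2*F  [with H=6, L=-16, F=4]  = 18

18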